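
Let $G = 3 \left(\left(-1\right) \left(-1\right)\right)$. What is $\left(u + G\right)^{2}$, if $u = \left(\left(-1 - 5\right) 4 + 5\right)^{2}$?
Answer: $132496$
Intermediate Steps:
$u = 361$ ($u = \left(\left(-6\right) 4 + 5\right)^{2} = \left(-24 + 5\right)^{2} = \left(-19\right)^{2} = 361$)
$G = 3$ ($G = 3 \cdot 1 = 3$)
$\left(u + G\right)^{2} = \left(361 + 3\right)^{2} = 364^{2} = 132496$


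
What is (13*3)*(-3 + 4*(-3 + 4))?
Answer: 39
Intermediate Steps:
(13*3)*(-3 + 4*(-3 + 4)) = 39*(-3 + 4*1) = 39*(-3 + 4) = 39*1 = 39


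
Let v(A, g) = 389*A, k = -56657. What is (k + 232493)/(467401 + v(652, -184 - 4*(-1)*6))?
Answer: 58612/240343 ≈ 0.24387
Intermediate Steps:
(k + 232493)/(467401 + v(652, -184 - 4*(-1)*6)) = (-56657 + 232493)/(467401 + 389*652) = 175836/(467401 + 253628) = 175836/721029 = 175836*(1/721029) = 58612/240343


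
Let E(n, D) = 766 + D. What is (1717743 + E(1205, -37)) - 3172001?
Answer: -1453529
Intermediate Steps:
(1717743 + E(1205, -37)) - 3172001 = (1717743 + (766 - 37)) - 3172001 = (1717743 + 729) - 3172001 = 1718472 - 3172001 = -1453529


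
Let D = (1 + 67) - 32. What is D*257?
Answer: 9252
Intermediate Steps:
D = 36 (D = 68 - 32 = 36)
D*257 = 36*257 = 9252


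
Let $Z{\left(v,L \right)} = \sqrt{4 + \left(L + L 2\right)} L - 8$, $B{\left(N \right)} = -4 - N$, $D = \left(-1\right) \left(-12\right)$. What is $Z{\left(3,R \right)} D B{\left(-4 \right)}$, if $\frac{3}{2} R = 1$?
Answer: $0$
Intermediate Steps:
$D = 12$
$R = \frac{2}{3}$ ($R = \frac{2}{3} \cdot 1 = \frac{2}{3} \approx 0.66667$)
$Z{\left(v,L \right)} = -8 + L \sqrt{4 + 3 L}$ ($Z{\left(v,L \right)} = \sqrt{4 + \left(L + 2 L\right)} L - 8 = \sqrt{4 + 3 L} L - 8 = L \sqrt{4 + 3 L} - 8 = -8 + L \sqrt{4 + 3 L}$)
$Z{\left(3,R \right)} D B{\left(-4 \right)} = \left(-8 + \frac{2 \sqrt{4 + 3 \cdot \frac{2}{3}}}{3}\right) 12 \left(-4 - -4\right) = \left(-8 + \frac{2 \sqrt{4 + 2}}{3}\right) 12 \left(-4 + 4\right) = \left(-8 + \frac{2 \sqrt{6}}{3}\right) 12 \cdot 0 = \left(-96 + 8 \sqrt{6}\right) 0 = 0$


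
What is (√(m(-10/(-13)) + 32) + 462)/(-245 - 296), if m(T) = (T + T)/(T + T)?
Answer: -462/541 - √33/541 ≈ -0.86459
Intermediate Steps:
m(T) = 1 (m(T) = (2*T)/((2*T)) = (2*T)*(1/(2*T)) = 1)
(√(m(-10/(-13)) + 32) + 462)/(-245 - 296) = (√(1 + 32) + 462)/(-245 - 296) = (√33 + 462)/(-541) = (462 + √33)*(-1/541) = -462/541 - √33/541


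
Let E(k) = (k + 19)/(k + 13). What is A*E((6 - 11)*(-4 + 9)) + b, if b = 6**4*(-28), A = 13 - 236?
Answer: -72799/2 ≈ -36400.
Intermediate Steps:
A = -223
b = -36288 (b = 1296*(-28) = -36288)
E(k) = (19 + k)/(13 + k)
A*E((6 - 11)*(-4 + 9)) + b = -223*(19 + (6 - 11)*(-4 + 9))/(13 + (6 - 11)*(-4 + 9)) - 36288 = -223*(19 - 5*5)/(13 - 5*5) - 36288 = -223*(19 - 25)/(13 - 25) - 36288 = -223*(-6)/(-12) - 36288 = -(-223)*(-6)/12 - 36288 = -223*1/2 - 36288 = -223/2 - 36288 = -72799/2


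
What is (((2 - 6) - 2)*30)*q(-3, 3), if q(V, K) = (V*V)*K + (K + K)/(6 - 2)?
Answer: -5130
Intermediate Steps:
q(V, K) = K/2 + K*V² (q(V, K) = V²*K + (2*K)/4 = K*V² + (2*K)*(¼) = K*V² + K/2 = K/2 + K*V²)
(((2 - 6) - 2)*30)*q(-3, 3) = (((2 - 6) - 2)*30)*(3*(½ + (-3)²)) = ((-4 - 2)*30)*(3*(½ + 9)) = (-6*30)*(3*(19/2)) = -180*57/2 = -5130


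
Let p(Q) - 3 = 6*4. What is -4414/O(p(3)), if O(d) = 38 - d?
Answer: -4414/11 ≈ -401.27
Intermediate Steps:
p(Q) = 27 (p(Q) = 3 + 6*4 = 3 + 24 = 27)
-4414/O(p(3)) = -4414/(38 - 1*27) = -4414/(38 - 27) = -4414/11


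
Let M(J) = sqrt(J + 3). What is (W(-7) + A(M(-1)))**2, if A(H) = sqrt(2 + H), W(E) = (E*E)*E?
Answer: (-343 + sqrt(2 + sqrt(2)))**2 ≈ 1.1638e+5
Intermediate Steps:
M(J) = sqrt(3 + J)
W(E) = E**3 (W(E) = E**2*E = E**3)
(W(-7) + A(M(-1)))**2 = ((-7)**3 + sqrt(2 + sqrt(3 - 1)))**2 = (-343 + sqrt(2 + sqrt(2)))**2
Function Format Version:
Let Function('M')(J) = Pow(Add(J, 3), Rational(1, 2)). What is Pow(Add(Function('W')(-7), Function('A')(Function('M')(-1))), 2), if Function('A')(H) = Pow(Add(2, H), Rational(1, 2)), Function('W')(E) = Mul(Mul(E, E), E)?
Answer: Pow(Add(-343, Pow(Add(2, Pow(2, Rational(1, 2))), Rational(1, 2))), 2) ≈ 1.1638e+5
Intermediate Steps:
Function('M')(J) = Pow(Add(3, J), Rational(1, 2))
Function('W')(E) = Pow(E, 3) (Function('W')(E) = Mul(Pow(E, 2), E) = Pow(E, 3))
Pow(Add(Function('W')(-7), Function('A')(Function('M')(-1))), 2) = Pow(Add(Pow(-7, 3), Pow(Add(2, Pow(Add(3, -1), Rational(1, 2))), Rational(1, 2))), 2) = Pow(Add(-343, Pow(Add(2, Pow(2, Rational(1, 2))), Rational(1, 2))), 2)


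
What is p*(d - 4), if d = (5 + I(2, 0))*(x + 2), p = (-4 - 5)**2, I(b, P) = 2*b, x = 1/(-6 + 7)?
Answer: 1863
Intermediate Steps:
x = 1 (x = 1/1 = 1)
p = 81 (p = (-9)**2 = 81)
d = 27 (d = (5 + 2*2)*(1 + 2) = (5 + 4)*3 = 9*3 = 27)
p*(d - 4) = 81*(27 - 4) = 81*23 = 1863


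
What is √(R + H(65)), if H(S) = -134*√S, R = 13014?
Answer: √(13014 - 134*√65) ≈ 109.24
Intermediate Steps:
√(R + H(65)) = √(13014 - 134*√65)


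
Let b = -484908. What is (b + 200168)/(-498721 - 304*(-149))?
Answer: 56948/90685 ≈ 0.62798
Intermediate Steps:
(b + 200168)/(-498721 - 304*(-149)) = (-484908 + 200168)/(-498721 - 304*(-149)) = -284740/(-498721 + 45296) = -284740/(-453425) = -284740*(-1/453425) = 56948/90685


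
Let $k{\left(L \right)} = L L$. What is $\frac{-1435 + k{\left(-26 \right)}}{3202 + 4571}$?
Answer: $- \frac{253}{2591} \approx -0.097646$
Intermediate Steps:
$k{\left(L \right)} = L^{2}$
$\frac{-1435 + k{\left(-26 \right)}}{3202 + 4571} = \frac{-1435 + \left(-26\right)^{2}}{3202 + 4571} = \frac{-1435 + 676}{7773} = \left(-759\right) \frac{1}{7773} = - \frac{253}{2591}$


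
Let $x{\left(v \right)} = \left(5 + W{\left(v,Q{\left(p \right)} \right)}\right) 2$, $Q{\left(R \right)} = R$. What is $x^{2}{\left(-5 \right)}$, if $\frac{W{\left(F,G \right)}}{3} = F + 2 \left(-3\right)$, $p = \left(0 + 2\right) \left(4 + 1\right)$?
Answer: $3136$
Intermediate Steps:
$p = 10$ ($p = 2 \cdot 5 = 10$)
$W{\left(F,G \right)} = -18 + 3 F$ ($W{\left(F,G \right)} = 3 \left(F + 2 \left(-3\right)\right) = 3 \left(F - 6\right) = 3 \left(-6 + F\right) = -18 + 3 F$)
$x{\left(v \right)} = -26 + 6 v$ ($x{\left(v \right)} = \left(5 + \left(-18 + 3 v\right)\right) 2 = \left(-13 + 3 v\right) 2 = -26 + 6 v$)
$x^{2}{\left(-5 \right)} = \left(-26 + 6 \left(-5\right)\right)^{2} = \left(-26 - 30\right)^{2} = \left(-56\right)^{2} = 3136$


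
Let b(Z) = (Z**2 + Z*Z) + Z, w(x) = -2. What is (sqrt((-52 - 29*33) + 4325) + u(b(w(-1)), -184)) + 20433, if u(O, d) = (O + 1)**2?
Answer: 20482 + 2*sqrt(829) ≈ 20540.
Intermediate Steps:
b(Z) = Z + 2*Z**2 (b(Z) = (Z**2 + Z**2) + Z = 2*Z**2 + Z = Z + 2*Z**2)
u(O, d) = (1 + O)**2
(sqrt((-52 - 29*33) + 4325) + u(b(w(-1)), -184)) + 20433 = (sqrt((-52 - 29*33) + 4325) + (1 - 2*(1 + 2*(-2)))**2) + 20433 = (sqrt((-52 - 957) + 4325) + (1 - 2*(1 - 4))**2) + 20433 = (sqrt(-1009 + 4325) + (1 - 2*(-3))**2) + 20433 = (sqrt(3316) + (1 + 6)**2) + 20433 = (2*sqrt(829) + 7**2) + 20433 = (2*sqrt(829) + 49) + 20433 = (49 + 2*sqrt(829)) + 20433 = 20482 + 2*sqrt(829)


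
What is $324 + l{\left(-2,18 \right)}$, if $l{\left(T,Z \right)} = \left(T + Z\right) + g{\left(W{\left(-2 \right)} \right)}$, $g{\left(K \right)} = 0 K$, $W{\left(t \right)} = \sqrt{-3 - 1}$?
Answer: $340$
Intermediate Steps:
$W{\left(t \right)} = 2 i$ ($W{\left(t \right)} = \sqrt{-4} = 2 i$)
$g{\left(K \right)} = 0$
$l{\left(T,Z \right)} = T + Z$ ($l{\left(T,Z \right)} = \left(T + Z\right) + 0 = T + Z$)
$324 + l{\left(-2,18 \right)} = 324 + \left(-2 + 18\right) = 324 + 16 = 340$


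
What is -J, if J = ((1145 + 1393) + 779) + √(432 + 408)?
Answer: -3317 - 2*√210 ≈ -3346.0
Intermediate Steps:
J = 3317 + 2*√210 (J = (2538 + 779) + √840 = 3317 + 2*√210 ≈ 3346.0)
-J = -(3317 + 2*√210) = -3317 - 2*√210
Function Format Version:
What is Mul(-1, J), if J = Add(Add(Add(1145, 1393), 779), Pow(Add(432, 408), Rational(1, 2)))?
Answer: Add(-3317, Mul(-2, Pow(210, Rational(1, 2)))) ≈ -3346.0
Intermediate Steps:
J = Add(3317, Mul(2, Pow(210, Rational(1, 2)))) (J = Add(Add(2538, 779), Pow(840, Rational(1, 2))) = Add(3317, Mul(2, Pow(210, Rational(1, 2)))) ≈ 3346.0)
Mul(-1, J) = Mul(-1, Add(3317, Mul(2, Pow(210, Rational(1, 2))))) = Add(-3317, Mul(-2, Pow(210, Rational(1, 2))))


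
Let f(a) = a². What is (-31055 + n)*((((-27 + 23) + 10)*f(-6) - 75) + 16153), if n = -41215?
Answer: -1177567380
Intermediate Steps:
(-31055 + n)*((((-27 + 23) + 10)*f(-6) - 75) + 16153) = (-31055 - 41215)*((((-27 + 23) + 10)*(-6)² - 75) + 16153) = -72270*(((-4 + 10)*36 - 75) + 16153) = -72270*((6*36 - 75) + 16153) = -72270*((216 - 75) + 16153) = -72270*(141 + 16153) = -72270*16294 = -1177567380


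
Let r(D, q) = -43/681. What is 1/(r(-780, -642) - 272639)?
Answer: -681/185667202 ≈ -3.6679e-6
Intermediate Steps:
r(D, q) = -43/681 (r(D, q) = -43*1/681 = -43/681)
1/(r(-780, -642) - 272639) = 1/(-43/681 - 272639) = 1/(-185667202/681) = -681/185667202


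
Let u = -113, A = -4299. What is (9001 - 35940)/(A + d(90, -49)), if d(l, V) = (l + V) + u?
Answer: 869/141 ≈ 6.1631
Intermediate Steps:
d(l, V) = -113 + V + l (d(l, V) = (l + V) - 113 = (V + l) - 113 = -113 + V + l)
(9001 - 35940)/(A + d(90, -49)) = (9001 - 35940)/(-4299 + (-113 - 49 + 90)) = -26939/(-4299 - 72) = -26939/(-4371) = -26939*(-1/4371) = 869/141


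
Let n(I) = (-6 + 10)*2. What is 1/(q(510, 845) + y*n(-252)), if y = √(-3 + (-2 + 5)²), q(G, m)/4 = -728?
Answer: -91/264980 - √6/1059920 ≈ -0.00034573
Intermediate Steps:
q(G, m) = -2912 (q(G, m) = 4*(-728) = -2912)
n(I) = 8 (n(I) = 4*2 = 8)
y = √6 (y = √(-3 + 3²) = √(-3 + 9) = √6 ≈ 2.4495)
1/(q(510, 845) + y*n(-252)) = 1/(-2912 + √6*8) = 1/(-2912 + 8*√6)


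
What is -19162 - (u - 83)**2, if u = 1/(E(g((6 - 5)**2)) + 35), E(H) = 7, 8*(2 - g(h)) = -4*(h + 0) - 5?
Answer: -45946993/1764 ≈ -26047.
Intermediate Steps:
g(h) = 21/8 + h/2 (g(h) = 2 - (-4*(h + 0) - 5)/8 = 2 - (-4*h - 5)/8 = 2 - (-5 - 4*h)/8 = 2 + (5/8 + h/2) = 21/8 + h/2)
u = 1/42 (u = 1/(7 + 35) = 1/42 ≈ 0.023810)
-19162 - (u - 83)**2 = -19162 - (1/42 - 83)**2 = -19162 - (-3485/42)**2 = -19162 - 1*12145225/1764 = -19162 - 12145225/1764 = -45946993/1764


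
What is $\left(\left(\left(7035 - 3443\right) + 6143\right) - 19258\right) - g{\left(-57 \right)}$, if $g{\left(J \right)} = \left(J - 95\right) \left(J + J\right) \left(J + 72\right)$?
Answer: $-269443$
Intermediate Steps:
$g{\left(J \right)} = 2 J \left(-95 + J\right) \left(72 + J\right)$ ($g{\left(J \right)} = \left(-95 + J\right) 2 J \left(72 + J\right) = 2 J \left(-95 + J\right) \left(72 + J\right)$)
$\left(\left(\left(7035 - 3443\right) + 6143\right) - 19258\right) - g{\left(-57 \right)} = \left(\left(\left(7035 - 3443\right) + 6143\right) - 19258\right) - 2 \left(-57\right) \left(-6840 + \left(-57\right)^{2} - -1311\right) = \left(\left(3592 + 6143\right) - 19258\right) - 2 \left(-57\right) \left(-6840 + 3249 + 1311\right) = \left(9735 - 19258\right) - 2 \left(-57\right) \left(-2280\right) = -9523 - 259920 = -269443$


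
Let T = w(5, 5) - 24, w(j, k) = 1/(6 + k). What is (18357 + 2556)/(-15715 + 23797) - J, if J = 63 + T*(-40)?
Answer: -30131141/29634 ≈ -1016.8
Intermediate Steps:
T = -263/11 (T = 1/(6 + 5) - 24 = 1/11 - 24 = -263/11 ≈ -23.909)
J = 11213/11 (J = 63 - 263/11*(-40) = 63 + 10520/11 = 11213/11 ≈ 1019.4)
(18357 + 2556)/(-15715 + 23797) - J = (18357 + 2556)/(-15715 + 23797) - 1*11213/11 = 20913/8082 - 11213/11 = 20913*(1/8082) - 11213/11 = 6971/2694 - 11213/11 = -30131141/29634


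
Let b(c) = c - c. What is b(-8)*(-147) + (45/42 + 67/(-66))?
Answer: 13/231 ≈ 0.056277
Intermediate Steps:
b(c) = 0
b(-8)*(-147) + (45/42 + 67/(-66)) = 0*(-147) + (45/42 + 67/(-66)) = 0 + (45*(1/42) + 67*(-1/66)) = 0 + (15/14 - 67/66) = 0 + 13/231 = 13/231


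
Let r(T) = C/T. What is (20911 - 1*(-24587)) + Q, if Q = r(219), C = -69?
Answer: 3321331/73 ≈ 45498.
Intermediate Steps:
r(T) = -69/T
Q = -23/73 (Q = -69/219 = -69*1/219 = -23/73 ≈ -0.31507)
(20911 - 1*(-24587)) + Q = (20911 - 1*(-24587)) - 23/73 = (20911 + 24587) - 23/73 = 45498 - 23/73 = 3321331/73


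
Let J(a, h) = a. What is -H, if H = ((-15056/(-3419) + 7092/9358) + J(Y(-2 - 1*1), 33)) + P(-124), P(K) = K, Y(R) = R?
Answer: 1949111829/15997501 ≈ 121.84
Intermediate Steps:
H = -1949111829/15997501 (H = ((-15056/(-3419) + 7092/9358) + (-2 - 1*1)) - 124 = ((-15056*(-1/3419) + 7092*(1/9358)) + (-2 - 1)) - 124 = ((15056/3419 + 3546/4679) - 3) - 124 = (82570798/15997501 - 3) - 124 = 34578295/15997501 - 124 = -1949111829/15997501 ≈ -121.84)
-H = -1*(-1949111829/15997501) = 1949111829/15997501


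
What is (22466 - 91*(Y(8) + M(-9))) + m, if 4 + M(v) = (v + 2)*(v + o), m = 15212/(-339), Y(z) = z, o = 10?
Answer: 7693309/339 ≈ 22694.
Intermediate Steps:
m = -15212/339 (m = 15212*(-1/339) = -15212/339 ≈ -44.873)
M(v) = -4 + (2 + v)*(10 + v) (M(v) = -4 + (v + 2)*(v + 10) = -4 + (2 + v)*(10 + v))
(22466 - 91*(Y(8) + M(-9))) + m = (22466 - 91*(8 + (16 + (-9)² + 12*(-9)))) - 15212/339 = (22466 - 91*(8 + (16 + 81 - 108))) - 15212/339 = (22466 - 91*(8 - 11)) - 15212/339 = (22466 - 91*(-3)) - 15212/339 = (22466 + 273) - 15212/339 = 22739 - 15212/339 = 7693309/339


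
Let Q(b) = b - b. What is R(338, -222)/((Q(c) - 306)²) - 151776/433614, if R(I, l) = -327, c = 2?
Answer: -797416073/2255660028 ≈ -0.35352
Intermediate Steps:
Q(b) = 0
R(338, -222)/((Q(c) - 306)²) - 151776/433614 = -327/(0 - 306)² - 151776/433614 = -327/((-306)²) - 151776*1/433614 = -327/93636 - 25296/72269 = -327*1/93636 - 25296/72269 = -109/31212 - 25296/72269 = -797416073/2255660028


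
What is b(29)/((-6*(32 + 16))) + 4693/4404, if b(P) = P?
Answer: 101989/105696 ≈ 0.96493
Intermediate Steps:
b(29)/((-6*(32 + 16))) + 4693/4404 = 29/((-6*(32 + 16))) + 4693/4404 = 29/((-6*48)) + 4693*(1/4404) = 29/(-288) + 4693/4404 = 29*(-1/288) + 4693/4404 = -29/288 + 4693/4404 = 101989/105696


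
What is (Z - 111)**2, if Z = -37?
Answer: 21904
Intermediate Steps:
(Z - 111)**2 = (-37 - 111)**2 = (-148)**2 = 21904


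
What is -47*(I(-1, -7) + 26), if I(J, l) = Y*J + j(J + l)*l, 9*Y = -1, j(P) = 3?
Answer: -2162/9 ≈ -240.22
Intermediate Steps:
Y = -⅑ (Y = (⅑)*(-1) = -⅑ ≈ -0.11111)
I(J, l) = 3*l - J/9 (I(J, l) = -J/9 + 3*l = 3*l - J/9)
-47*(I(-1, -7) + 26) = -47*((3*(-7) - ⅑*(-1)) + 26) = -47*((-21 + ⅑) + 26) = -47*(-188/9 + 26) = -47*46/9 = -2162/9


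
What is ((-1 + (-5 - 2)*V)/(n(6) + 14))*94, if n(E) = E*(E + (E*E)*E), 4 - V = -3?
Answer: -2350/673 ≈ -3.4918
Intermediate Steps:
V = 7 (V = 4 - 1*(-3) = 4 + 3 = 7)
n(E) = E*(E + E³) (n(E) = E*(E + E²*E) = E*(E + E³))
((-1 + (-5 - 2)*V)/(n(6) + 14))*94 = ((-1 + (-5 - 2)*7)/((6² + 6⁴) + 14))*94 = ((-1 - 7*7)/((36 + 1296) + 14))*94 = ((-1 - 49)/(1332 + 14))*94 = -50/1346*94 = -50*1/1346*94 = -25/673*94 = -2350/673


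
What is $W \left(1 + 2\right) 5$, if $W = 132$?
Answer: $1980$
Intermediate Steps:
$W \left(1 + 2\right) 5 = 132 \left(1 + 2\right) 5 = 132 \cdot 3 \cdot 5 = 132 \cdot 15 = 1980$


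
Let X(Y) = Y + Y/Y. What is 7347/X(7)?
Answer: 7347/8 ≈ 918.38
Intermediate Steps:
X(Y) = 1 + Y (X(Y) = Y + 1 = 1 + Y)
7347/X(7) = 7347/(1 + 7) = 7347/8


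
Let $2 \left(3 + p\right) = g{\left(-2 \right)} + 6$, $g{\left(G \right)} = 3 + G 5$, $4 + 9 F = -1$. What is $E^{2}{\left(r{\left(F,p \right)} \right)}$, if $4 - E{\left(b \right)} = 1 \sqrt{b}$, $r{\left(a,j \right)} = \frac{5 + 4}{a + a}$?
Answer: $\frac{79}{10} - \frac{36 i \sqrt{10}}{5} \approx 7.9 - 22.768 i$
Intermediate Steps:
$F = - \frac{5}{9}$ ($F = - \frac{4}{9} + \frac{1}{9} \left(-1\right) = - \frac{4}{9} - \frac{1}{9} = - \frac{5}{9} \approx -0.55556$)
$g{\left(G \right)} = 3 + 5 G$
$p = - \frac{7}{2}$ ($p = -3 + \frac{\left(3 + 5 \left(-2\right)\right) + 6}{2} = -3 + \frac{\left(3 - 10\right) + 6}{2} = -3 + \frac{-7 + 6}{2} = -3 + \frac{1}{2} \left(-1\right) = -3 - \frac{1}{2} = - \frac{7}{2} \approx -3.5$)
$r{\left(a,j \right)} = \frac{9}{2 a}$
$E{\left(b \right)} = 4 - \sqrt{b}$ ($E{\left(b \right)} = 4 - 1 \sqrt{b} = 4 - \sqrt{b}$)
$E^{2}{\left(r{\left(F,p \right)} \right)} = \left(4 - \sqrt{\frac{9}{2 \left(- \frac{5}{9}\right)}}\right)^{2} = \left(4 - \sqrt{\frac{9}{2} \left(- \frac{9}{5}\right)}\right)^{2} = \left(4 - \sqrt{- \frac{81}{10}}\right)^{2} = \left(4 - \frac{9 i \sqrt{10}}{10}\right)^{2}$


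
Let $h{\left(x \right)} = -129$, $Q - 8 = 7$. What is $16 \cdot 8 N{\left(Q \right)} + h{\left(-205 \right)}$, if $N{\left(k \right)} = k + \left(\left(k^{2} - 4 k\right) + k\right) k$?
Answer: $347391$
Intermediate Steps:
$Q = 15$ ($Q = 8 + 7 = 15$)
$N{\left(k \right)} = k + k \left(k^{2} - 3 k\right)$ ($N{\left(k \right)} = k + \left(k^{2} - 3 k\right) k = k + k \left(k^{2} - 3 k\right)$)
$16 \cdot 8 N{\left(Q \right)} + h{\left(-205 \right)} = 16 \cdot 8 \cdot 15 \left(1 + 15^{2} - 45\right) - 129 = 128 \cdot 15 \left(1 + 225 - 45\right) - 129 = 128 \cdot 15 \cdot 181 - 129 = 128 \cdot 2715 - 129 = 347520 - 129 = 347391$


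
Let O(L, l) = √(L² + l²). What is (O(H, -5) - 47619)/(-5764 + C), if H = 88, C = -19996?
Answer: 47619/25760 - √7769/25760 ≈ 1.8451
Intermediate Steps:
(O(H, -5) - 47619)/(-5764 + C) = (√(88² + (-5)²) - 47619)/(-5764 - 19996) = (√(7744 + 25) - 47619)/(-25760) = (√7769 - 47619)*(-1/25760) = (-47619 + √7769)*(-1/25760) = 47619/25760 - √7769/25760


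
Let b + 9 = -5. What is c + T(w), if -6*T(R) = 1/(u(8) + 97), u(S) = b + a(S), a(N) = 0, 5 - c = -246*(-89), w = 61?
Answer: -10900723/498 ≈ -21889.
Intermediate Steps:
c = -21889 (c = 5 - (-246)*(-89) = 5 - 1*21894 = 5 - 21894 = -21889)
b = -14 (b = -9 - 5 = -14)
u(S) = -14 (u(S) = -14 + 0 = -14)
T(R) = -1/498 (T(R) = -1/(6*(-14 + 97)) = -⅙/83 = -⅙*1/83 = -1/498)
c + T(w) = -21889 - 1/498 = -10900723/498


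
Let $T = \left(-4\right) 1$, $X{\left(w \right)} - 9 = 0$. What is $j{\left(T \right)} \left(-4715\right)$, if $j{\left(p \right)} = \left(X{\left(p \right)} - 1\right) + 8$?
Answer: $-75440$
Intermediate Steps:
$X{\left(w \right)} = 9$ ($X{\left(w \right)} = 9 + 0 = 9$)
$T = -4$
$j{\left(p \right)} = 16$ ($j{\left(p \right)} = \left(9 - 1\right) + 8 = 8 + 8 = 16$)
$j{\left(T \right)} \left(-4715\right) = 16 \left(-4715\right) = -75440$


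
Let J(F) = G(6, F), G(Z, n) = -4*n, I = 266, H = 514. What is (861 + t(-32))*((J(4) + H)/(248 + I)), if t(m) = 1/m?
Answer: 6860199/8224 ≈ 834.17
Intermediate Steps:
J(F) = -4*F
(861 + t(-32))*((J(4) + H)/(248 + I)) = (861 + 1/(-32))*((-4*4 + 514)/(248 + 266)) = (861 - 1/32)*((-16 + 514)/514) = 27551*(498*(1/514))/32 = (27551/32)*(249/257) = 6860199/8224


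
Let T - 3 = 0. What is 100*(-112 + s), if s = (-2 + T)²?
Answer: -11100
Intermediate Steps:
T = 3 (T = 3 + 0 = 3)
s = 1 (s = (-2 + 3)² = 1² = 1)
100*(-112 + s) = 100*(-112 + 1) = 100*(-111) = -11100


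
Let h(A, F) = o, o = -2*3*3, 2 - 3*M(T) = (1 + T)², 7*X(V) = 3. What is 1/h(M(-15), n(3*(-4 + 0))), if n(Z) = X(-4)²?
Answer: -1/18 ≈ -0.055556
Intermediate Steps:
X(V) = 3/7 (X(V) = (⅐)*3 = 3/7)
M(T) = ⅔ - (1 + T)²/3
o = -18 (o = -6*3 = -18)
n(Z) = 9/49 (n(Z) = (3/7)² = 9/49)
h(A, F) = -18
1/h(M(-15), n(3*(-4 + 0))) = 1/(-18) = -1/18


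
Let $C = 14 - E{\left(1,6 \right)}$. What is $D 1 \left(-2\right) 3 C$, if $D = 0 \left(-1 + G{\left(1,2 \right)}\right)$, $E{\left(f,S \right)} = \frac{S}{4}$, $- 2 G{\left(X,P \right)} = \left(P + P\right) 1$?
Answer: $0$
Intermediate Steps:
$G{\left(X,P \right)} = - P$ ($G{\left(X,P \right)} = - \frac{\left(P + P\right) 1}{2} = - \frac{2 P 1}{2} = - \frac{2 P}{2} = - P$)
$E{\left(f,S \right)} = \frac{S}{4}$ ($E{\left(f,S \right)} = S \frac{1}{4} = \frac{S}{4}$)
$D = 0$ ($D = 0 \left(-1 - 2\right) = 0 \left(-3\right) = 0$)
$C = \frac{25}{2}$ ($C = 14 - \frac{1}{4} \cdot 6 = 14 - \frac{3}{2} = \frac{25}{2} \approx 12.5$)
$D 1 \left(-2\right) 3 C = 0 \cdot 1 \left(-2\right) 3 \cdot \frac{25}{2} = 0 \left(\left(-2\right) 3\right) \frac{25}{2} = 0 \left(-6\right) \frac{25}{2} = 0 \cdot \frac{25}{2} = 0$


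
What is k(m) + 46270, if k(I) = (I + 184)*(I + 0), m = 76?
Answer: 66030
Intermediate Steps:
k(I) = I*(184 + I) (k(I) = (184 + I)*I = I*(184 + I))
k(m) + 46270 = 76*(184 + 76) + 46270 = 76*260 + 46270 = 19760 + 46270 = 66030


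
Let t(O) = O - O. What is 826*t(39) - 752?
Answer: -752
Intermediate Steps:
t(O) = 0
826*t(39) - 752 = 826*0 - 752 = 0 - 752 = -752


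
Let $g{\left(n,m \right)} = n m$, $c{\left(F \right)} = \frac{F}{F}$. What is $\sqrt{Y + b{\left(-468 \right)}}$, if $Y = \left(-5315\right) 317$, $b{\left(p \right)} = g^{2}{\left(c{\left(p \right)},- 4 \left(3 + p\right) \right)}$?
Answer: $\sqrt{1774745} \approx 1332.2$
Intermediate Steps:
$c{\left(F \right)} = 1$
$g{\left(n,m \right)} = m n$
$b{\left(p \right)} = \left(-12 - 4 p\right)^{2}$ ($b{\left(p \right)} = \left(- 4 \left(3 + p\right) 1\right)^{2} = \left(\left(-12 - 4 p\right) 1\right)^{2} = \left(-12 - 4 p\right)^{2}$)
$Y = -1684855$
$\sqrt{Y + b{\left(-468 \right)}} = \sqrt{-1684855 + 16 \left(3 - 468\right)^{2}} = \sqrt{-1684855 + 16 \left(-465\right)^{2}} = \sqrt{-1684855 + 16 \cdot 216225} = \sqrt{-1684855 + 3459600} = \sqrt{1774745}$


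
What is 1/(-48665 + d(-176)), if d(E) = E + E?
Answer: -1/49017 ≈ -2.0401e-5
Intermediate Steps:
d(E) = 2*E
1/(-48665 + d(-176)) = 1/(-48665 + 2*(-176)) = 1/(-48665 - 352) = 1/(-49017) = -1/49017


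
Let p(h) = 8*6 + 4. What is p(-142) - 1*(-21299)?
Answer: 21351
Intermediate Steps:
p(h) = 52 (p(h) = 48 + 4 = 52)
p(-142) - 1*(-21299) = 52 - 1*(-21299) = 52 + 21299 = 21351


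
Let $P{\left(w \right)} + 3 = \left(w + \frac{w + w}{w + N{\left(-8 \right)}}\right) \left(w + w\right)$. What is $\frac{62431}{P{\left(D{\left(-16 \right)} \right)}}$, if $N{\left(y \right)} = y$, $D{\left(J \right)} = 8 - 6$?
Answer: $\frac{187293}{7} \approx 26756.0$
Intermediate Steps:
$D{\left(J \right)} = 2$
$P{\left(w \right)} = -3 + 2 w \left(w + \frac{2 w}{-8 + w}\right)$ ($P{\left(w \right)} = -3 + \left(w + \frac{w + w}{w - 8}\right) \left(w + w\right) = -3 + \left(w + \frac{2 w}{-8 + w}\right) 2 w = -3 + 2 w \left(w + \frac{2 w}{-8 + w}\right)$)
$\frac{62431}{P{\left(D{\left(-16 \right)} \right)}} = \frac{62431}{\frac{1}{-8 + 2} \left(24 - 12 \cdot 2^{2} - 6 + 2 \cdot 2^{3}\right)} = \frac{62431}{\frac{1}{-6} \left(24 - 48 - 6 + 2 \cdot 8\right)} = \frac{62431}{\left(- \frac{1}{6}\right) \left(24 - 48 - 6 + 16\right)} = \frac{62431}{\left(- \frac{1}{6}\right) \left(-14\right)} = \frac{62431}{\frac{7}{3}} = 62431 \cdot \frac{3}{7} = \frac{187293}{7}$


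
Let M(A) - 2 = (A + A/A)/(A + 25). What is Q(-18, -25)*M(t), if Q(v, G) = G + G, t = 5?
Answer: -110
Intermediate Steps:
M(A) = 2 + (1 + A)/(25 + A) (M(A) = 2 + (A + A/A)/(A + 25) = 2 + (A + 1)/(25 + A) = 2 + (1 + A)/(25 + A))
Q(v, G) = 2*G
Q(-18, -25)*M(t) = (2*(-25))*(3*(17 + 5)/(25 + 5)) = -150*22/30 = -50*11/5 = -110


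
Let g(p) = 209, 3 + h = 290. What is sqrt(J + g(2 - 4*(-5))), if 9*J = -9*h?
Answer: I*sqrt(78) ≈ 8.8318*I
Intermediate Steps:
h = 287 (h = -3 + 290 = 287)
J = -287 (J = (-9*287)/9 = (1/9)*(-2583) = -287)
sqrt(J + g(2 - 4*(-5))) = sqrt(-287 + 209) = sqrt(-78) = I*sqrt(78)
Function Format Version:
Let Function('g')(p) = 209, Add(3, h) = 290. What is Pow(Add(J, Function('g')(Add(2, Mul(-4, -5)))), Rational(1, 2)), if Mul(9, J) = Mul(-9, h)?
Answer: Mul(I, Pow(78, Rational(1, 2))) ≈ Mul(8.8318, I)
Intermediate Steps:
h = 287 (h = Add(-3, 290) = 287)
J = -287 (J = Mul(Rational(1, 9), Mul(-9, 287)) = Mul(Rational(1, 9), -2583) = -287)
Pow(Add(J, Function('g')(Add(2, Mul(-4, -5)))), Rational(1, 2)) = Pow(Add(-287, 209), Rational(1, 2)) = Pow(-78, Rational(1, 2)) = Mul(I, Pow(78, Rational(1, 2)))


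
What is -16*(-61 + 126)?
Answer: -1040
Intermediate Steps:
-16*(-61 + 126) = -16*65 = -1040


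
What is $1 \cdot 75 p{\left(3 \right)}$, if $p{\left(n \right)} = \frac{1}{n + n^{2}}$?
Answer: $\frac{25}{4} \approx 6.25$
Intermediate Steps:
$1 \cdot 75 p{\left(3 \right)} = 1 \cdot 75 \frac{1}{3 \left(1 + 3\right)} = 75 \frac{1}{3 \cdot 4} = 75 \cdot \frac{1}{3} \cdot \frac{1}{4} = 75 \cdot \frac{1}{12} = \frac{25}{4}$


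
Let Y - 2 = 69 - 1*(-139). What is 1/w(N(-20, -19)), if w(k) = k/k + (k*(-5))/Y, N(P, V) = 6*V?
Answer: 7/26 ≈ 0.26923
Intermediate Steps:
Y = 210 (Y = 2 + (69 - 1*(-139)) = 2 + (69 + 139) = 2 + 208 = 210)
w(k) = 1 - k/42 (w(k) = k/k + (k*(-5))/210 = 1 - 5*k*(1/210) = 1 - k/42)
1/w(N(-20, -19)) = 1/(1 - (-19)/7) = 1/(1 - 1/42*(-114)) = 1/(1 + 19/7) = 1/(26/7) = 7/26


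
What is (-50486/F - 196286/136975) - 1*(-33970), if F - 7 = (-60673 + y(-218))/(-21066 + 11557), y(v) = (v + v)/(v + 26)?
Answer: 25259566844810416/836536322525 ≈ 30195.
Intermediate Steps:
y(v) = 2*v/(26 + v) (y(v) = (2*v)/(26 + v) = 2*v/(26 + v))
F = 6107219/456432 (F = 7 + (-60673 + 2*(-218)/(26 - 218))/(-21066 + 11557) = 7 + (-60673 + 2*(-218)/(-192))/(-9509) = 7 + (-60673 + 2*(-218)*(-1/192))*(-1/9509) = 7 + (-60673 + 109/48)*(-1/9509) = 7 - 2912195/48*(-1/9509) = 7 + 2912195/456432 = 6107219/456432 ≈ 13.380)
(-50486/F - 196286/136975) - 1*(-33970) = (-50486/6107219/456432 - 196286/136975) - 1*(-33970) = (-50486*456432/6107219 - 196286*1/136975) + 33970 = (-23043425952/6107219 - 196286/136975) + 33970 = -3157572031363834/836536322525 + 33970 = 25259566844810416/836536322525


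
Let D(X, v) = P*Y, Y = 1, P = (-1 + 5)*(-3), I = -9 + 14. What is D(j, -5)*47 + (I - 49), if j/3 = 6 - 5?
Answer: -608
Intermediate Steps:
j = 3 (j = 3*(6 - 5) = 3*1 = 3)
I = 5
P = -12 (P = 4*(-3) = -12)
D(X, v) = -12 (D(X, v) = -12*1 = -12)
D(j, -5)*47 + (I - 49) = -12*47 + (5 - 49) = -564 - 44 = -608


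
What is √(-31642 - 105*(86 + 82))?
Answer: I*√49282 ≈ 222.0*I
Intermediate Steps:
√(-31642 - 105*(86 + 82)) = √(-31642 - 105*168) = √(-31642 - 17640) = √(-49282) = I*√49282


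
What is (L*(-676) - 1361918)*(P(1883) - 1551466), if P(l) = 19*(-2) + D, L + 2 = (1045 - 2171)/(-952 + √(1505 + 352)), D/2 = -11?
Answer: 1910369878769921404/904447 + 1180984354576*√1857/904447 ≈ 2.1123e+12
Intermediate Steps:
D = -22 (D = 2*(-11) = -22)
L = -2 - 1126/(-952 + √1857) (L = -2 + (1045 - 2171)/(-952 + √(1505 + 352)) = -2 - 1126/(-952 + √1857) ≈ -0.76115)
P(l) = -60 (P(l) = 19*(-2) - 22 = -38 - 22 = -60)
(L*(-676) - 1361918)*(P(1883) - 1551466) = ((-736942/904447 + 1126*√1857/904447)*(-676) - 1361918)*(-60 - 1551466) = ((498172792/904447 - 761176*√1857/904447) - 1361918)*(-1551526) = (-1231284476554/904447 - 761176*√1857/904447)*(-1551526) = 1910369878769921404/904447 + 1180984354576*√1857/904447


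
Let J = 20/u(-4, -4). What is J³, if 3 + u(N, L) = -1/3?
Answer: -216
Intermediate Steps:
u(N, L) = -10/3 (u(N, L) = -3 - 1/3 = -3 - 1*⅓ = -3 - ⅓ = -10/3)
J = -6 (J = 20/(-10/3) = 20*(-3/10) = -6)
J³ = (-6)³ = -216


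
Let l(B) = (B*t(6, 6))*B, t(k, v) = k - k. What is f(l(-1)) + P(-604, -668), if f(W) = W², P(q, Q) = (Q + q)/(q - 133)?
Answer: 1272/737 ≈ 1.7259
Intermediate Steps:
t(k, v) = 0
P(q, Q) = (Q + q)/(-133 + q)
l(B) = 0 (l(B) = (B*0)*B = 0*B = 0)
f(l(-1)) + P(-604, -668) = 0² + (-668 - 604)/(-133 - 604) = 0 - 1272/(-737) = 0 - 1/737*(-1272) = 0 + 1272/737 = 1272/737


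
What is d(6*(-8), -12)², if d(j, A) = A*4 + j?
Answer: 9216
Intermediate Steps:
d(j, A) = j + 4*A (d(j, A) = 4*A + j = j + 4*A)
d(6*(-8), -12)² = (6*(-8) + 4*(-12))² = (-48 - 48)² = (-96)² = 9216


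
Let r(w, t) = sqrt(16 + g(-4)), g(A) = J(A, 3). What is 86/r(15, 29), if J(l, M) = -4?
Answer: 43*sqrt(3)/3 ≈ 24.826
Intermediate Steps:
g(A) = -4
r(w, t) = 2*sqrt(3) (r(w, t) = sqrt(16 - 4) = sqrt(12) = 2*sqrt(3))
86/r(15, 29) = 86/((2*sqrt(3))) = 86*(sqrt(3)/6) = 43*sqrt(3)/3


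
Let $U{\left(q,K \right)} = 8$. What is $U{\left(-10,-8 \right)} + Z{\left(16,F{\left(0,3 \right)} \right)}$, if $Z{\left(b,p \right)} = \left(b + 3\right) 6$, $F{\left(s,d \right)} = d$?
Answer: $122$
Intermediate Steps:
$Z{\left(b,p \right)} = 18 + 6 b$ ($Z{\left(b,p \right)} = \left(3 + b\right) 6 = 18 + 6 b$)
$U{\left(-10,-8 \right)} + Z{\left(16,F{\left(0,3 \right)} \right)} = 8 + \left(18 + 6 \cdot 16\right) = 8 + \left(18 + 96\right) = 8 + 114 = 122$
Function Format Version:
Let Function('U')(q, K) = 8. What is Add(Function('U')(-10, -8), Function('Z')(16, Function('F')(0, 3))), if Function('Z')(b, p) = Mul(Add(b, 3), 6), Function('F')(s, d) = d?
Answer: 122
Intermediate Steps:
Function('Z')(b, p) = Add(18, Mul(6, b)) (Function('Z')(b, p) = Mul(Add(3, b), 6) = Add(18, Mul(6, b)))
Add(Function('U')(-10, -8), Function('Z')(16, Function('F')(0, 3))) = Add(8, Add(18, Mul(6, 16))) = Add(8, Add(18, 96)) = Add(8, 114) = 122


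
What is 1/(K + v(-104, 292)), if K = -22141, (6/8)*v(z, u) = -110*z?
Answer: -3/20663 ≈ -0.00014519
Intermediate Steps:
v(z, u) = -440*z/3 (v(z, u) = 4*(-110*z)/3 = -440*z/3)
1/(K + v(-104, 292)) = 1/(-22141 - 440/3*(-104)) = 1/(-22141 + 45760/3) = 1/(-20663/3) = -3/20663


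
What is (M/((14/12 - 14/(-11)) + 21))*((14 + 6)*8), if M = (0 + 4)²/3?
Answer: 56320/1547 ≈ 36.406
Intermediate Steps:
M = 16/3 (M = 4²*(⅓) = 16*(⅓) = 16/3 ≈ 5.3333)
(M/((14/12 - 14/(-11)) + 21))*((14 + 6)*8) = ((16/3)/((14/12 - 14/(-11)) + 21))*((14 + 6)*8) = ((16/3)/((14*(1/12) - 14*(-1/11)) + 21))*(20*8) = ((16/3)/((7/6 + 14/11) + 21))*160 = ((16/3)/(161/66 + 21))*160 = ((16/3)/(1547/66))*160 = ((66/1547)*(16/3))*160 = (352/1547)*160 = 56320/1547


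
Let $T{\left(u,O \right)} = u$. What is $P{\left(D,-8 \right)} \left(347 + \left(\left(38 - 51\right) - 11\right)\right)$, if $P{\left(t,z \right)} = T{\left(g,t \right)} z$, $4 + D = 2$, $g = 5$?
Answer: $-12920$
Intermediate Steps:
$D = -2$ ($D = -4 + 2 = -2$)
$P{\left(t,z \right)} = 5 z$
$P{\left(D,-8 \right)} \left(347 + \left(\left(38 - 51\right) - 11\right)\right) = 5 \left(-8\right) \left(347 + \left(\left(38 - 51\right) - 11\right)\right) = - 40 \left(347 - 24\right) = \left(-40\right) 323 = -12920$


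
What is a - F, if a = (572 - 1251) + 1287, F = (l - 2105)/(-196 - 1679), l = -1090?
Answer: 75787/125 ≈ 606.30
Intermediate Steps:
F = 213/125 (F = (-1090 - 2105)/(-196 - 1679) = -3195/(-1875) = -3195*(-1/1875) = 213/125 ≈ 1.7040)
a = 608 (a = -679 + 1287 = 608)
a - F = 608 - 1*213/125 = 608 - 213/125 = 75787/125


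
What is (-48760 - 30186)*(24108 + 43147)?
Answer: -5309513230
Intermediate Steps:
(-48760 - 30186)*(24108 + 43147) = -78946*67255 = -5309513230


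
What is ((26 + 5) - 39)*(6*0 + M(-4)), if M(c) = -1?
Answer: 8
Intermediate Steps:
((26 + 5) - 39)*(6*0 + M(-4)) = ((26 + 5) - 39)*(6*0 - 1) = (31 - 39)*(0 - 1) = -8*(-1) = 8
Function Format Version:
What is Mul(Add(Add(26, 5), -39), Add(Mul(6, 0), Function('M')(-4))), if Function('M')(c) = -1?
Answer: 8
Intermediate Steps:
Mul(Add(Add(26, 5), -39), Add(Mul(6, 0), Function('M')(-4))) = Mul(Add(Add(26, 5), -39), Add(Mul(6, 0), -1)) = Mul(Add(31, -39), Add(0, -1)) = Mul(-8, -1) = 8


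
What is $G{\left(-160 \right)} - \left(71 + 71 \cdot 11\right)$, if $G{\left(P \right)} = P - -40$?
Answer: $-972$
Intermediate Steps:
$G{\left(P \right)} = 40 + P$ ($G{\left(P \right)} = P + 40 = 40 + P$)
$G{\left(-160 \right)} - \left(71 + 71 \cdot 11\right) = \left(40 - 160\right) - \left(71 + 71 \cdot 11\right) = -120 - \left(71 + 781\right) = -120 - 852 = -972$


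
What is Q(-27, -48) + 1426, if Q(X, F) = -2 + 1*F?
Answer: 1376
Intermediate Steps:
Q(X, F) = -2 + F
Q(-27, -48) + 1426 = (-2 - 48) + 1426 = -50 + 1426 = 1376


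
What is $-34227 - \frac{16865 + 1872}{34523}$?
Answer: $- \frac{1181637458}{34523} \approx -34228.0$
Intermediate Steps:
$-34227 - \frac{16865 + 1872}{34523} = -34227 - 18737 \cdot \frac{1}{34523} = -34227 - \frac{18737}{34523} = - \frac{1181637458}{34523}$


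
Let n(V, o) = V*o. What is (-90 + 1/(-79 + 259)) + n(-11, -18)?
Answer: 19441/180 ≈ 108.01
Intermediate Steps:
(-90 + 1/(-79 + 259)) + n(-11, -18) = (-90 + 1/(-79 + 259)) - 11*(-18) = (-90 + 1/180) + 198 = -16199/180 + 198 = 19441/180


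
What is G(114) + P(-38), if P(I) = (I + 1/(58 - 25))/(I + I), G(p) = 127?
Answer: 319769/2508 ≈ 127.50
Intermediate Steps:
P(I) = (1/33 + I)/(2*I) (P(I) = (I + 1/33)/((2*I)) = (I + 1/33)*(1/(2*I)) = (1/33 + I)*(1/(2*I)) = (1/33 + I)/(2*I))
G(114) + P(-38) = 127 + (1/66)*(1 + 33*(-38))/(-38) = 127 + (1/66)*(-1/38)*(1 - 1254) = 127 + (1/66)*(-1/38)*(-1253) = 127 + 1253/2508 = 319769/2508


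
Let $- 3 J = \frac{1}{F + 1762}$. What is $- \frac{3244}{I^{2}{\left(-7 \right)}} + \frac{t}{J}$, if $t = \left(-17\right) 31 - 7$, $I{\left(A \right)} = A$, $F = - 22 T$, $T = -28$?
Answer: $\frac{186665000}{49} \approx 3.8095 \cdot 10^{6}$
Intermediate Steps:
$F = 616$ ($F = \left(-22\right) \left(-28\right) = 616$)
$t = -534$ ($t = -527 - 7 = -534$)
$J = - \frac{1}{7134}$ ($J = - \frac{1}{3 \left(616 + 1762\right)} = - \frac{1}{3 \cdot 2378} = \left(- \frac{1}{3}\right) \frac{1}{2378} = - \frac{1}{7134} \approx -0.00014017$)
$- \frac{3244}{I^{2}{\left(-7 \right)}} + \frac{t}{J} = - \frac{3244}{\left(-7\right)^{2}} - \frac{534}{- \frac{1}{7134}} = - \frac{3244}{49} - -3809556 = \left(-3244\right) \frac{1}{49} + 3809556 = - \frac{3244}{49} + 3809556 = \frac{186665000}{49}$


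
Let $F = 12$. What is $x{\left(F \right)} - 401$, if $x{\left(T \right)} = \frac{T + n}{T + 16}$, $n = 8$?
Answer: $- \frac{2802}{7} \approx -400.29$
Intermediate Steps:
$x{\left(T \right)} = \frac{8 + T}{16 + T}$ ($x{\left(T \right)} = \frac{T + 8}{T + 16} = \frac{8 + T}{16 + T}$)
$x{\left(F \right)} - 401 = \frac{8 + 12}{16 + 12} - 401 = \frac{1}{28} \cdot 20 - 401 = \frac{5}{7} - 401 = - \frac{2802}{7}$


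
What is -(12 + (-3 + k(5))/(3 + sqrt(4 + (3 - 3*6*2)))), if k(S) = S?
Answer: 2*(-6*sqrt(29) + 19*I)/(sqrt(29) - 3*I) ≈ -12.158 + 0.28343*I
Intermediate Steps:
-(12 + (-3 + k(5))/(3 + sqrt(4 + (3 - 3*6*2)))) = -(12 + (-3 + 5)/(3 + sqrt(4 + (3 - 3*6*2)))) = -(12 + 2/(3 + sqrt(4 + (3 - 18*2)))) = -(12 + 2/(3 + sqrt(4 + (3 - 36)))) = -(12 + 2/(3 + sqrt(4 - 33))) = -(12 + 2/(3 + sqrt(-29))) = -(12 + 2/(3 + I*sqrt(29))) = -12 - 2/(3 + I*sqrt(29))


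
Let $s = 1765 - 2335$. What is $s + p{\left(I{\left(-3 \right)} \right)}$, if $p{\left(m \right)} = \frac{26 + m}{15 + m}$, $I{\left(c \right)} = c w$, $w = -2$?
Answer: $- \frac{11938}{21} \approx -568.48$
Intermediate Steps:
$I{\left(c \right)} = - 2 c$ ($I{\left(c \right)} = c \left(-2\right) = - 2 c$)
$s = -570$ ($s = 1765 - 2335 = -570$)
$p{\left(m \right)} = \frac{26 + m}{15 + m}$
$s + p{\left(I{\left(-3 \right)} \right)} = -570 + \frac{26 - -6}{15 - -6} = -570 + \frac{26 + 6}{15 + 6} = -570 + \frac{1}{21} \cdot 32 = -570 + \frac{32}{21} = - \frac{11938}{21}$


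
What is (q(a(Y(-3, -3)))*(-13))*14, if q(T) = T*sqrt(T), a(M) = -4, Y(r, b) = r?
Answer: 1456*I ≈ 1456.0*I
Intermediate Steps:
q(T) = T**(3/2)
(q(a(Y(-3, -3)))*(-13))*14 = ((-4)**(3/2)*(-13))*14 = (-8*I*(-13))*14 = (104*I)*14 = 1456*I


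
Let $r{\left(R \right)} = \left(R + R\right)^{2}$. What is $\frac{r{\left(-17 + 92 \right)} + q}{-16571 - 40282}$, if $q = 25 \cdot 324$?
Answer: $- \frac{3400}{6317} \approx -0.53823$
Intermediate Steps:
$r{\left(R \right)} = 4 R^{2}$ ($r{\left(R \right)} = \left(2 R\right)^{2} = 4 R^{2}$)
$q = 8100$
$\frac{r{\left(-17 + 92 \right)} + q}{-16571 - 40282} = \frac{4 \left(-17 + 92\right)^{2} + 8100}{-16571 - 40282} = \frac{4 \cdot 75^{2} + 8100}{-56853} = \left(4 \cdot 5625 + 8100\right) \left(- \frac{1}{56853}\right) = \left(22500 + 8100\right) \left(- \frac{1}{56853}\right) = 30600 \left(- \frac{1}{56853}\right) = - \frac{3400}{6317}$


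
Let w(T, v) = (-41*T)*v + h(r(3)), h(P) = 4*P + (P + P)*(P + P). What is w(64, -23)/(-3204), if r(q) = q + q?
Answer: -170/9 ≈ -18.889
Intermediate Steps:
r(q) = 2*q
h(P) = 4*P + 4*P² (h(P) = 4*P + (2*P)*(2*P) = 4*P + 4*P²)
w(T, v) = 168 - 41*T*v (w(T, v) = (-41*T)*v + 4*(2*3)*(1 + 2*3) = -41*T*v + 4*6*(1 + 6) = -41*T*v + 4*6*7 = -41*T*v + 168 = 168 - 41*T*v)
w(64, -23)/(-3204) = (168 - 41*64*(-23))/(-3204) = (168 + 60352)*(-1/3204) = 60520*(-1/3204) = -170/9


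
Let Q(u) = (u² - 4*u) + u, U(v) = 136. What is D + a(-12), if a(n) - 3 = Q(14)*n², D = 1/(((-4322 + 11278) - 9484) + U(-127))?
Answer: 53052167/2392 ≈ 22179.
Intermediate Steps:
Q(u) = u² - 3*u
D = -1/2392 (D = 1/(((-4322 + 11278) - 9484) + 136) = 1/((6956 - 9484) + 136) = 1/(-2528 + 136) = 1/(-2392) = -1/2392 ≈ -0.00041806)
a(n) = 3 + 154*n² (a(n) = 3 + (14*(-3 + 14))*n² = 3 + (14*11)*n² = 3 + 154*n²)
D + a(-12) = -1/2392 + (3 + 154*(-12)²) = -1/2392 + (3 + 154*144) = -1/2392 + (3 + 22176) = -1/2392 + 22179 = 53052167/2392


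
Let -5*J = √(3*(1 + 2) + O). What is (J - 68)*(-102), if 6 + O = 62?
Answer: 6936 + 102*√65/5 ≈ 7100.5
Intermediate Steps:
O = 56 (O = -6 + 62 = 56)
J = -√65/5 (J = -√(3*(1 + 2) + 56)/5 = -√(3*3 + 56)/5 = -√(9 + 56)/5 = -√65/5 ≈ -1.6125)
(J - 68)*(-102) = (-√65/5 - 68)*(-102) = (-68 - √65/5)*(-102) = 6936 + 102*√65/5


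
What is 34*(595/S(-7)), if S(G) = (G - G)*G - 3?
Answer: -20230/3 ≈ -6743.3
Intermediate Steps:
S(G) = -3 (S(G) = 0*G - 3 = 0 - 3 = -3)
34*(595/S(-7)) = 34*(595/(-3)) = 34*(595*(-1/3)) = 34*(-595/3) = -20230/3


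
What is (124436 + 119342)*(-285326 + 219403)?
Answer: -16070577094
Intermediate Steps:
(124436 + 119342)*(-285326 + 219403) = 243778*(-65923) = -16070577094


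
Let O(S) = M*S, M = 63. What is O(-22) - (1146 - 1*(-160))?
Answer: -2692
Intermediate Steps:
O(S) = 63*S
O(-22) - (1146 - 1*(-160)) = 63*(-22) - (1146 - 1*(-160)) = -1386 - (1146 + 160) = -1386 - 1*1306 = -1386 - 1306 = -2692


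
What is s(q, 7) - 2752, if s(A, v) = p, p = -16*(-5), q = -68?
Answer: -2672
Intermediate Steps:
p = 80
s(A, v) = 80
s(q, 7) - 2752 = 80 - 2752 = -2672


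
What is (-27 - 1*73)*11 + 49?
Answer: -1051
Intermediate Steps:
(-27 - 1*73)*11 + 49 = (-27 - 73)*11 + 49 = -100*11 + 49 = -1100 + 49 = -1051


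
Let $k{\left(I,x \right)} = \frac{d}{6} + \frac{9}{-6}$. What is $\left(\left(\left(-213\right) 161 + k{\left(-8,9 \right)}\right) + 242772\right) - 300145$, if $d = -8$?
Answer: $- \frac{550013}{6} \approx -91669.0$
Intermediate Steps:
$k{\left(I,x \right)} = - \frac{17}{6}$ ($k{\left(I,x \right)} = - \frac{8}{6} + \frac{9}{-6} = \left(-8\right) \frac{1}{6} + 9 \left(- \frac{1}{6}\right) = - \frac{4}{3} - \frac{3}{2} = - \frac{17}{6}$)
$\left(\left(\left(-213\right) 161 + k{\left(-8,9 \right)}\right) + 242772\right) - 300145 = \left(\left(\left(-213\right) 161 - \frac{17}{6}\right) + 242772\right) - 300145 = \left(\left(-34293 - \frac{17}{6}\right) + 242772\right) - 300145 = \left(- \frac{205775}{6} + 242772\right) - 300145 = \frac{1250857}{6} - 300145 = - \frac{550013}{6}$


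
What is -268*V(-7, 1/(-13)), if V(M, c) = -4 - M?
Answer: -804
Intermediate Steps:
-268*V(-7, 1/(-13)) = -268*(-4 - 1*(-7)) = -268*(-4 + 7) = -268*3 = -804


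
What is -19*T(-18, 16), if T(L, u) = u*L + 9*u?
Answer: 2736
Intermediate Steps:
T(L, u) = 9*u + L*u (T(L, u) = L*u + 9*u = 9*u + L*u)
-19*T(-18, 16) = -304*(9 - 18) = -304*(-9) = -19*(-144) = 2736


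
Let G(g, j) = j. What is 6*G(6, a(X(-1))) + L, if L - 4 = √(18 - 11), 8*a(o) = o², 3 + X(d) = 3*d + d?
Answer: 163/4 + √7 ≈ 43.396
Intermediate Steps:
X(d) = -3 + 4*d (X(d) = -3 + (3*d + d) = -3 + 4*d)
a(o) = o²/8
L = 4 + √7 (L = 4 + √(18 - 11) = 4 + √7 ≈ 6.6458)
6*G(6, a(X(-1))) + L = 6*((-3 + 4*(-1))²/8) + (4 + √7) = 6*((-3 - 4)²/8) + (4 + √7) = 6*((⅛)*(-7)²) + (4 + √7) = 6*((⅛)*49) + (4 + √7) = 6*(49/8) + (4 + √7) = 147/4 + (4 + √7) = 163/4 + √7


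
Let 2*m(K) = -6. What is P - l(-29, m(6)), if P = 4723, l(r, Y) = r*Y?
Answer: 4636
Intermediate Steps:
m(K) = -3 (m(K) = (½)*(-6) = -3)
l(r, Y) = Y*r
P - l(-29, m(6)) = 4723 - (-3)*(-29) = 4723 - 1*87 = 4723 - 87 = 4636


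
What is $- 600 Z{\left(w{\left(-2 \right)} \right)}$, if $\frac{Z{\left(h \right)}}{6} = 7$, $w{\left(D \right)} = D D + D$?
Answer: $-25200$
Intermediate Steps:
$w{\left(D \right)} = D + D^{2}$ ($w{\left(D \right)} = D^{2} + D = D + D^{2}$)
$Z{\left(h \right)} = 42$ ($Z{\left(h \right)} = 6 \cdot 7 = 42$)
$- 600 Z{\left(w{\left(-2 \right)} \right)} = \left(-600\right) 42 = -25200$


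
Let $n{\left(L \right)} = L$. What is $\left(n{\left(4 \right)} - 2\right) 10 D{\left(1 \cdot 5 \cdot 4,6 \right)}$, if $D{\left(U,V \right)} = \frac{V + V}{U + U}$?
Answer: $6$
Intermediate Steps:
$D{\left(U,V \right)} = \frac{V}{U}$ ($D{\left(U,V \right)} = \frac{2 V}{2 U} = 2 V \frac{1}{2 U} = \frac{V}{U}$)
$\left(n{\left(4 \right)} - 2\right) 10 D{\left(1 \cdot 5 \cdot 4,6 \right)} = \left(4 - 2\right) 10 \frac{6}{1 \cdot 5 \cdot 4} = 2 \cdot 10 \frac{6}{5 \cdot 4} = 20 \cdot \frac{6}{20} = 20 \cdot 6 \cdot \frac{1}{20} = 20 \cdot \frac{3}{10} = 6$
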